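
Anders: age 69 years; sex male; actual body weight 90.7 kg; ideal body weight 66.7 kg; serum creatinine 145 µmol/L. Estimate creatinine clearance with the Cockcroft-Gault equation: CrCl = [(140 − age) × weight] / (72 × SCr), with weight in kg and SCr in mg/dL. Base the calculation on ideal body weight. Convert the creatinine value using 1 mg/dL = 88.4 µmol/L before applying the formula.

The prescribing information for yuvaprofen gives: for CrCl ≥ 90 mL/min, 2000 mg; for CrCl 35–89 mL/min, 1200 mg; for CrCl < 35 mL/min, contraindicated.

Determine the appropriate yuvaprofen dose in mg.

SCr = 145 / 88.4 = 1.64 mg/dL
CrCl = (140 − 69) × 66.7 / (72 × 1.64) = 4735.7 / 118.08 ≈ 40.1 mL/min
CrCl ≈ 40 mL/min → bracket 35–89 mL/min.
Dose for this bracket: 1200 mg.

1200 mg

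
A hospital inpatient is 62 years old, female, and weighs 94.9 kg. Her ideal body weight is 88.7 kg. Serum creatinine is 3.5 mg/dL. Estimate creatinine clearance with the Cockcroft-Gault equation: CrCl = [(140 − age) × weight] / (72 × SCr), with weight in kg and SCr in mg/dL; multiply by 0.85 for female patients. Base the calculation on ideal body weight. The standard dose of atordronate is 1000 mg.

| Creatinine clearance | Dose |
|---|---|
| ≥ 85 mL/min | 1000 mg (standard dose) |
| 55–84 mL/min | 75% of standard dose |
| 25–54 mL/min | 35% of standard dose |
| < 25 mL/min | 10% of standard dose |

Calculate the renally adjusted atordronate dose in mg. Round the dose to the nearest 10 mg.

CrCl = (140 − 62) × 88.7 / (72 × 3.5) × 0.85 = 6918.6 / 252.00 × 0.85 ≈ 23.3 mL/min
CrCl ≈ 23 mL/min → bracket < 25 mL/min.
10% of 1000 mg = 100 mg

100 mg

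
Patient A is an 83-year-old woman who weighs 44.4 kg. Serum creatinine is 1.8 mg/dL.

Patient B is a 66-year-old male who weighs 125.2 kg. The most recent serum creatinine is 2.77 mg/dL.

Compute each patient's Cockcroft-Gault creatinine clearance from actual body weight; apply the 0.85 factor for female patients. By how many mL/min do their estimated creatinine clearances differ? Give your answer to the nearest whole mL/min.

Patient A: CrCl = (140 − 83) × 44.4 / (72 × 1.8) × 0.85 = 2530.8 / 129.60 × 0.85 ≈ 16.6 mL/min
Patient B: CrCl = (140 − 66) × 125.2 / (72 × 2.77) = 9264.8 / 199.44 ≈ 46.5 mL/min
|16.6 − 46.5| = 29.9 mL/min

30 mL/min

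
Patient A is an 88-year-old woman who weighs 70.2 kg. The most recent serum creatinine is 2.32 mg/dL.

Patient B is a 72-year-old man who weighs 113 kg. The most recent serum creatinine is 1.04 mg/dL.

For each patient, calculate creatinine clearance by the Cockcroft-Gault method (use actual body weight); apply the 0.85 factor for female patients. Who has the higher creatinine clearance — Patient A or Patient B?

Patient A: CrCl = (140 − 88) × 70.2 / (72 × 2.32) × 0.85 = 3650.4 / 167.04 × 0.85 ≈ 18.6 mL/min
Patient B: CrCl = (140 − 72) × 113 / (72 × 1.04) = 7684.0 / 74.88 ≈ 102.6 mL/min
18.6 vs 102.6 mL/min → Patient B is higher.

Patient B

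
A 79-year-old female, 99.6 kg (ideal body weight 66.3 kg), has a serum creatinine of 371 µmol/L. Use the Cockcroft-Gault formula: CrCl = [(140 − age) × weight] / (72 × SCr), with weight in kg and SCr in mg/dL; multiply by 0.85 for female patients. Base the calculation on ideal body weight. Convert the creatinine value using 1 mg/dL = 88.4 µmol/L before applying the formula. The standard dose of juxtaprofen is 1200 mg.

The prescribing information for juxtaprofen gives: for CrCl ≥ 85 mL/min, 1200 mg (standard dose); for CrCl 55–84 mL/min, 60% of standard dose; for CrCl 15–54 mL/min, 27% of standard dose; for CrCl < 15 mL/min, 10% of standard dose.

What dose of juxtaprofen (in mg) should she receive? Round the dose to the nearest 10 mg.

SCr = 371 / 88.4 = 4.197 mg/dL
CrCl = (140 − 79) × 66.3 / (72 × 4.197) × 0.85 = 4044.3 / 302.18 × 0.85 ≈ 11.4 mL/min
CrCl ≈ 11 mL/min → bracket < 15 mL/min.
10% of 1200 mg = 120 mg

120 mg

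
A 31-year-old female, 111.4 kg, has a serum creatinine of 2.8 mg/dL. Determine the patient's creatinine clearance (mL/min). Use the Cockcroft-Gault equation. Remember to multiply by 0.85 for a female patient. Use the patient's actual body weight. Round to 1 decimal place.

CrCl = (140 − 31) × 111.4 / (72 × 2.8) × 0.85 = 12142.6 / 201.60 × 0.85 ≈ 51.2 mL/min

51.2 mL/min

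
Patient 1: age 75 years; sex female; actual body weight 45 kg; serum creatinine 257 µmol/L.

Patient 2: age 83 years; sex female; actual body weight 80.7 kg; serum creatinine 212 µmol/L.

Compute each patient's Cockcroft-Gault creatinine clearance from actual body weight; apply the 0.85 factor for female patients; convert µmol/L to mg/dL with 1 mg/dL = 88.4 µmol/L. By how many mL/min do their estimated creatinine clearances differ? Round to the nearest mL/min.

Patient 1: SCr = 257 / 88.4 = 2.907 mg/dL
Patient 1: CrCl = (140 − 75) × 45 / (72 × 2.907) × 0.85 = 2925.0 / 209.30 × 0.85 ≈ 11.9 mL/min
Patient 2: SCr = 212 / 88.4 = 2.398 mg/dL
Patient 2: CrCl = (140 − 83) × 80.7 / (72 × 2.398) × 0.85 = 4599.9 / 172.66 × 0.85 ≈ 22.6 mL/min
|11.9 − 22.6| = 10.7 mL/min

11 mL/min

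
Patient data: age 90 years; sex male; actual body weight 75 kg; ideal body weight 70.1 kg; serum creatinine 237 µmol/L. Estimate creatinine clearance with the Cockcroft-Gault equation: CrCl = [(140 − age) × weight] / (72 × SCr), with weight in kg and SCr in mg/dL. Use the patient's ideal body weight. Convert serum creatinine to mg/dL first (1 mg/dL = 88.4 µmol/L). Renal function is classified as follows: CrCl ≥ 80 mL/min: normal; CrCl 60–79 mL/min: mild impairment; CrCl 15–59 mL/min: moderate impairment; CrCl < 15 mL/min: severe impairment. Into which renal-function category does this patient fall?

SCr = 237 / 88.4 = 2.681 mg/dL
CrCl = (140 − 90) × 70.1 / (72 × 2.681) = 3505.0 / 193.03 ≈ 18.2 mL/min
18 mL/min falls in the 'moderate impairment' range.

moderate impairment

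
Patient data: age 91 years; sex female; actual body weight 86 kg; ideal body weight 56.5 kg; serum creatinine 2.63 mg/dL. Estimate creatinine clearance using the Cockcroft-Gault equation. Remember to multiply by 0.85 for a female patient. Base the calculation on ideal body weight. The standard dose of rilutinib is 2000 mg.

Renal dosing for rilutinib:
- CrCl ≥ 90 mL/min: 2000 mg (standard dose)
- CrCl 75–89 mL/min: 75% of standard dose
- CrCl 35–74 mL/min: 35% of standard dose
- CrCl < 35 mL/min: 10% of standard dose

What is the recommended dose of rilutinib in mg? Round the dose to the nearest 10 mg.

200 mg

CrCl = (140 − 91) × 56.5 / (72 × 2.63) × 0.85 = 2768.5 / 189.36 × 0.85 ≈ 12.4 mL/min
CrCl ≈ 12 mL/min → bracket < 35 mL/min.
10% of 2000 mg = 200 mg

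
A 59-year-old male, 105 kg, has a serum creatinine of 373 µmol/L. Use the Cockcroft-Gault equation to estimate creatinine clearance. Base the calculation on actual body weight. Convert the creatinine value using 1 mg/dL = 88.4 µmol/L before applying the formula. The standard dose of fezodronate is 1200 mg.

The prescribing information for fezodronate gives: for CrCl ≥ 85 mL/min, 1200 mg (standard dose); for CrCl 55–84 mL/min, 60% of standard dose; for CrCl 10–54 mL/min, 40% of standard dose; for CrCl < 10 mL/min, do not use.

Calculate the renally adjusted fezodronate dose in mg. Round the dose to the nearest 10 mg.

480 mg

SCr = 373 / 88.4 = 4.219 mg/dL
CrCl = (140 − 59) × 105 / (72 × 4.219) = 8505.0 / 303.77 ≈ 28.0 mL/min
CrCl ≈ 28 mL/min → bracket 10–54 mL/min.
40% of 1200 mg = 480 mg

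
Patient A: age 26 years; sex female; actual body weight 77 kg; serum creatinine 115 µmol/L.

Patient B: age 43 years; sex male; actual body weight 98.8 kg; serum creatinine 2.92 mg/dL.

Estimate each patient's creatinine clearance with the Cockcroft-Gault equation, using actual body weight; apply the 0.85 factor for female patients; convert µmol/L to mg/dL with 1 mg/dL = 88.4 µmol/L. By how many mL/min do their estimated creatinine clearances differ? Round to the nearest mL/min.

Patient A: SCr = 115 / 88.4 = 1.301 mg/dL
Patient A: CrCl = (140 − 26) × 77 / (72 × 1.301) × 0.85 = 8778.0 / 93.67 × 0.85 ≈ 79.7 mL/min
Patient B: CrCl = (140 − 43) × 98.8 / (72 × 2.92) = 9583.6 / 210.24 ≈ 45.6 mL/min
|79.7 − 45.6| = 34.1 mL/min

34 mL/min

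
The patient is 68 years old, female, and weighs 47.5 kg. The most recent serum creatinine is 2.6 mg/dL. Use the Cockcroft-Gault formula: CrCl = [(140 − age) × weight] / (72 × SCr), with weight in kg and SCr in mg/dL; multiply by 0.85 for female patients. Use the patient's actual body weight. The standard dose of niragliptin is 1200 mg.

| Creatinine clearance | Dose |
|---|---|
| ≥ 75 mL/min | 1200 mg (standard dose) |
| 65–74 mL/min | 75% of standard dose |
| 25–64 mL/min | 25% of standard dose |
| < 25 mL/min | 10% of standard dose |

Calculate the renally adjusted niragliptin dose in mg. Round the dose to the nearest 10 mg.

CrCl = (140 − 68) × 47.5 / (72 × 2.6) × 0.85 = 3420.0 / 187.20 × 0.85 ≈ 15.5 mL/min
CrCl ≈ 16 mL/min → bracket < 25 mL/min.
10% of 1200 mg = 120 mg

120 mg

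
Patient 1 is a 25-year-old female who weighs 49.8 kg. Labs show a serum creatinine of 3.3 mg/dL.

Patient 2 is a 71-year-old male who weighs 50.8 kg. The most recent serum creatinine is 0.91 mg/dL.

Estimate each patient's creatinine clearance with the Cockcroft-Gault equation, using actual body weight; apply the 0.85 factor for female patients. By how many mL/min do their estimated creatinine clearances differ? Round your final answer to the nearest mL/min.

Patient 1: CrCl = (140 − 25) × 49.8 / (72 × 3.3) × 0.85 = 5727.0 / 237.60 × 0.85 ≈ 20.5 mL/min
Patient 2: CrCl = (140 − 71) × 50.8 / (72 × 0.91) = 3505.2 / 65.52 ≈ 53.5 mL/min
|20.5 − 53.5| = 33.0 mL/min

33 mL/min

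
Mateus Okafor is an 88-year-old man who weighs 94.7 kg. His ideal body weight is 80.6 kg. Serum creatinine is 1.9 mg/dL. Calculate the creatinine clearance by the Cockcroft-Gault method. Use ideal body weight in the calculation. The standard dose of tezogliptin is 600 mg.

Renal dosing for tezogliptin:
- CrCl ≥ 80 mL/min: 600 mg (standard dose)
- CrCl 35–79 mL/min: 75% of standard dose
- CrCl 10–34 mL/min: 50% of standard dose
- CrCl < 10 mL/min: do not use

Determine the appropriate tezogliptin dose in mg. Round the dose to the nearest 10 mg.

300 mg

CrCl = (140 − 88) × 80.6 / (72 × 1.9) = 4191.2 / 136.80 ≈ 30.6 mL/min
CrCl ≈ 31 mL/min → bracket 10–34 mL/min.
50% of 600 mg = 300 mg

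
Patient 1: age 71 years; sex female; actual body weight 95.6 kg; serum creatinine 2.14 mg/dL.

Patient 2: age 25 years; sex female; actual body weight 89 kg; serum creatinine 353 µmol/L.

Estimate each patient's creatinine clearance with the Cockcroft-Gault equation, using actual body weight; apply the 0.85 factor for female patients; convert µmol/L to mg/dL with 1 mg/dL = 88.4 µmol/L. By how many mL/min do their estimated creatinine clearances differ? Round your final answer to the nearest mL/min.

Patient 1: CrCl = (140 − 71) × 95.6 / (72 × 2.14) × 0.85 = 6596.4 / 154.08 × 0.85 ≈ 36.4 mL/min
Patient 2: SCr = 353 / 88.4 = 3.993 mg/dL
Patient 2: CrCl = (140 − 25) × 89 / (72 × 3.993) × 0.85 = 10235.0 / 287.50 × 0.85 ≈ 30.3 mL/min
|36.4 − 30.3| = 6.1 mL/min

6 mL/min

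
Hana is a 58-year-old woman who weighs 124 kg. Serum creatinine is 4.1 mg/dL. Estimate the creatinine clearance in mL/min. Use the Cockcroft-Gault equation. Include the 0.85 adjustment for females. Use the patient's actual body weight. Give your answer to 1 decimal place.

29.3 mL/min

CrCl = (140 − 58) × 124 / (72 × 4.1) × 0.85 = 10168.0 / 295.20 × 0.85 ≈ 29.3 mL/min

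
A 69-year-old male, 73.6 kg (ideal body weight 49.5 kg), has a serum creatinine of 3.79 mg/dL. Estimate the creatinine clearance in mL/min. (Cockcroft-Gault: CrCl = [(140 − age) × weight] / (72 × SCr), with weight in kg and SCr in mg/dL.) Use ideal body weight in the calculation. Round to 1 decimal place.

12.9 mL/min

CrCl = (140 − 69) × 49.5 / (72 × 3.79) = 3514.5 / 272.88 ≈ 12.9 mL/min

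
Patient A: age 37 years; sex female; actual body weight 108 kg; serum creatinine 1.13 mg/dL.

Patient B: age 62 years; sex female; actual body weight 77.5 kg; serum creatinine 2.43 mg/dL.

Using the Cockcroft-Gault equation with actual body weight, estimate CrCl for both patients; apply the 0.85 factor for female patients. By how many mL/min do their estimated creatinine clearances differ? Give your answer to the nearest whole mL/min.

Patient A: CrCl = (140 − 37) × 108 / (72 × 1.13) × 0.85 = 11124.0 / 81.36 × 0.85 ≈ 116.2 mL/min
Patient B: CrCl = (140 − 62) × 77.5 / (72 × 2.43) × 0.85 = 6045.0 / 174.96 × 0.85 ≈ 29.4 mL/min
|116.2 − 29.4| = 86.8 mL/min

87 mL/min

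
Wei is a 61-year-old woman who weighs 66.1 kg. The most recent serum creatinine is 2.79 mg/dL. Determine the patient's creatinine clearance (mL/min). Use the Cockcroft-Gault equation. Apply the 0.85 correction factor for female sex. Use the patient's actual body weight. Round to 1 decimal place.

22.1 mL/min

CrCl = (140 − 61) × 66.1 / (72 × 2.79) × 0.85 = 5221.9 / 200.88 × 0.85 ≈ 22.1 mL/min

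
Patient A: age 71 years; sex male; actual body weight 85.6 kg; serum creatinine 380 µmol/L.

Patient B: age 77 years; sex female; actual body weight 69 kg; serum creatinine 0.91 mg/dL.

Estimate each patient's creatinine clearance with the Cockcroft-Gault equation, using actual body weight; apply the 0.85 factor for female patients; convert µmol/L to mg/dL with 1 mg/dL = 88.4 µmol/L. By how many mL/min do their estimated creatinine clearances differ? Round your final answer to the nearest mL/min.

Patient A: SCr = 380 / 88.4 = 4.299 mg/dL
Patient A: CrCl = (140 − 71) × 85.6 / (72 × 4.299) = 5906.4 / 309.53 ≈ 19.1 mL/min
Patient B: CrCl = (140 − 77) × 69 / (72 × 0.91) × 0.85 = 4347.0 / 65.52 × 0.85 ≈ 56.4 mL/min
|19.1 − 56.4| = 37.3 mL/min

37 mL/min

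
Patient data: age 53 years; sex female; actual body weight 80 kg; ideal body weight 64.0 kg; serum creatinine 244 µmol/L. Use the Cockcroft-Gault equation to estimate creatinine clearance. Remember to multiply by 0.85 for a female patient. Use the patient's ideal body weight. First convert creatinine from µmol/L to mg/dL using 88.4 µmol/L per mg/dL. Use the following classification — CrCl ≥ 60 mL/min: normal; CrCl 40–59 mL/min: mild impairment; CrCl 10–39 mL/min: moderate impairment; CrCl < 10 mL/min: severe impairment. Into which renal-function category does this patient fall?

SCr = 244 / 88.4 = 2.76 mg/dL
CrCl = (140 − 53) × 64 / (72 × 2.76) × 0.85 = 5568.0 / 198.72 × 0.85 ≈ 23.8 mL/min
24 mL/min falls in the 'moderate impairment' range.

moderate impairment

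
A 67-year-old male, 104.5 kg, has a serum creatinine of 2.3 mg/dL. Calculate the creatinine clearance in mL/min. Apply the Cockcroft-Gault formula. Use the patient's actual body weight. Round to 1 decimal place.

CrCl = (140 − 67) × 104.5 / (72 × 2.3) = 7628.5 / 165.60 ≈ 46.1 mL/min

46.1 mL/min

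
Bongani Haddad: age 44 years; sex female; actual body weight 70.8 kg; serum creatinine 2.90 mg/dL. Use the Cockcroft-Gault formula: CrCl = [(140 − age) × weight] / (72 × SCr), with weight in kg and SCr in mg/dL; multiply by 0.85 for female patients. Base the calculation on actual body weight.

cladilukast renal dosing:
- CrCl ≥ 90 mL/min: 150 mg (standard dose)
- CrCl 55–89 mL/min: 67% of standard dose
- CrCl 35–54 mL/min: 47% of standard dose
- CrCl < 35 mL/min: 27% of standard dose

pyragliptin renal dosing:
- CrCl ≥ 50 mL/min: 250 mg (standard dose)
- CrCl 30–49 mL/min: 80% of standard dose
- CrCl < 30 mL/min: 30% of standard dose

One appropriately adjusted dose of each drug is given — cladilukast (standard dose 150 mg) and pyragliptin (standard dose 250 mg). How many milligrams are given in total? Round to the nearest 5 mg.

CrCl = (140 − 44) × 70.8 / (72 × 2.9) × 0.85 = 6796.8 / 208.80 × 0.85 ≈ 27.7 mL/min
CrCl ≈ 28 mL/min.
cladilukast: < 35 mL/min → 27% of 150 mg = 40.5 mg.
pyragliptin: < 30 mL/min → 30% of 250 mg = 75 mg.
Total = 40.5 + 75 = 115.5 mg.

115 mg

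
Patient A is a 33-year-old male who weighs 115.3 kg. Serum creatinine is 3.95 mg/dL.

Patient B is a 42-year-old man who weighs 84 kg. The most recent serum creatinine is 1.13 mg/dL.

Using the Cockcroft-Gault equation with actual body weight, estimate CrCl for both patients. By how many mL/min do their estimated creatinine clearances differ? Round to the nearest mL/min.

Patient A: CrCl = (140 − 33) × 115.3 / (72 × 3.95) = 12337.1 / 284.40 ≈ 43.4 mL/min
Patient B: CrCl = (140 − 42) × 84 / (72 × 1.13) = 8232.0 / 81.36 ≈ 101.2 mL/min
|43.4 − 101.2| = 57.8 mL/min

58 mL/min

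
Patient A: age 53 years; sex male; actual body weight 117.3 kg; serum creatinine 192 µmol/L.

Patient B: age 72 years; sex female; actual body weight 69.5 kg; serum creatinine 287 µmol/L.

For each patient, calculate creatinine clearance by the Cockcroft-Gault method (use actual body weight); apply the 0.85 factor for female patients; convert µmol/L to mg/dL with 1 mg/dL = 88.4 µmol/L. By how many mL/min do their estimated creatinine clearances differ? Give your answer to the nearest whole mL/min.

48 mL/min

Patient A: SCr = 192 / 88.4 = 2.172 mg/dL
Patient A: CrCl = (140 − 53) × 117.3 / (72 × 2.172) = 10205.1 / 156.38 ≈ 65.3 mL/min
Patient B: SCr = 287 / 88.4 = 3.247 mg/dL
Patient B: CrCl = (140 − 72) × 69.5 / (72 × 3.247) × 0.85 = 4726.0 / 233.78 × 0.85 ≈ 17.2 mL/min
|65.3 − 17.2| = 48.1 mL/min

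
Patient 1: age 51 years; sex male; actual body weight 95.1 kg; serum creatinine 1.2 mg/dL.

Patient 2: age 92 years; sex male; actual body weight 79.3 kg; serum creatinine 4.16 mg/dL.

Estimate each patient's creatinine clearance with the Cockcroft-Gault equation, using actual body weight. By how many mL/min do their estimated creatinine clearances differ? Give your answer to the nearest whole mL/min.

Patient 1: CrCl = (140 − 51) × 95.1 / (72 × 1.2) = 8463.9 / 86.40 ≈ 98.0 mL/min
Patient 2: CrCl = (140 − 92) × 79.3 / (72 × 4.16) = 3806.4 / 299.52 ≈ 12.7 mL/min
|98.0 − 12.7| = 85.3 mL/min

85 mL/min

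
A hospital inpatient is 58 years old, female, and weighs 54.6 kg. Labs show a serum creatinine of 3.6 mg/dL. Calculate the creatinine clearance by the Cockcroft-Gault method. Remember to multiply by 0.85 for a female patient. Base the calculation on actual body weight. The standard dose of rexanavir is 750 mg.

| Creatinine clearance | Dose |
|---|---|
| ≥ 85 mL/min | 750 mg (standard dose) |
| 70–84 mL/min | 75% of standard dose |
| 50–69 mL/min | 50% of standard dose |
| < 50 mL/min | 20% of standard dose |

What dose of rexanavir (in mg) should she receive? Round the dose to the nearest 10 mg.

150 mg

CrCl = (140 − 58) × 54.6 / (72 × 3.6) × 0.85 = 4477.2 / 259.20 × 0.85 ≈ 14.7 mL/min
CrCl ≈ 15 mL/min → bracket < 50 mL/min.
20% of 750 mg = 150 mg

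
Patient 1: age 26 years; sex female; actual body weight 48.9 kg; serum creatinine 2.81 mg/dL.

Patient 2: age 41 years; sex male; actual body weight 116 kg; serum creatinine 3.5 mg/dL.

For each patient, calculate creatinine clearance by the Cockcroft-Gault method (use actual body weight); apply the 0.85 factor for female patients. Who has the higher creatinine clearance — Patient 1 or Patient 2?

Patient 1: CrCl = (140 − 26) × 48.9 / (72 × 2.81) × 0.85 = 5574.6 / 202.32 × 0.85 ≈ 23.4 mL/min
Patient 2: CrCl = (140 − 41) × 116 / (72 × 3.5) = 11484.0 / 252.00 ≈ 45.6 mL/min
23.4 vs 45.6 mL/min → Patient 2 is higher.

Patient 2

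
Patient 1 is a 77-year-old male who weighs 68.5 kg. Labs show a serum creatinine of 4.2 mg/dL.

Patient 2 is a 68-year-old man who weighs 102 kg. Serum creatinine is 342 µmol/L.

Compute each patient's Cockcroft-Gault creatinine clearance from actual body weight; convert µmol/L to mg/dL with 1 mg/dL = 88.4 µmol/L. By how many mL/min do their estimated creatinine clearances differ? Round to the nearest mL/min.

Patient 1: CrCl = (140 − 77) × 68.5 / (72 × 4.2) = 4315.5 / 302.40 ≈ 14.3 mL/min
Patient 2: SCr = 342 / 88.4 = 3.869 mg/dL
Patient 2: CrCl = (140 − 68) × 102 / (72 × 3.869) = 7344.0 / 278.57 ≈ 26.4 mL/min
|14.3 − 26.4| = 12.1 mL/min

12 mL/min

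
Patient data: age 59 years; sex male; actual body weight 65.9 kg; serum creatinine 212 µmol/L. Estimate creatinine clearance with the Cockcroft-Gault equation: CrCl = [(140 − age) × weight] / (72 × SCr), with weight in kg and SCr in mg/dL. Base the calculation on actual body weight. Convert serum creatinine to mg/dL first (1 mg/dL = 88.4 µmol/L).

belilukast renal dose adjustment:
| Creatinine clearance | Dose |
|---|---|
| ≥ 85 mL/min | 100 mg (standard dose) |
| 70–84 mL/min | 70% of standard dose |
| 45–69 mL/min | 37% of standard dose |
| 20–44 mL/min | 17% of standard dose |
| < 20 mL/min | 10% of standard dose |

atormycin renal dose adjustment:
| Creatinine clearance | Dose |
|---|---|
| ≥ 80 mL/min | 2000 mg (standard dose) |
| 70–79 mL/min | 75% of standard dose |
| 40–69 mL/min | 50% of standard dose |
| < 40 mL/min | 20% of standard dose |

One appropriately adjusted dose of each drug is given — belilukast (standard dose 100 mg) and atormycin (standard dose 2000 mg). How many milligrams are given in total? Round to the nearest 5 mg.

SCr = 212 / 88.4 = 2.398 mg/dL
CrCl = (140 − 59) × 65.9 / (72 × 2.398) = 5337.9 / 172.66 ≈ 30.9 mL/min
CrCl ≈ 31 mL/min.
belilukast: 20–44 mL/min → 17% of 100 mg = 17 mg.
atormycin: < 40 mL/min → 20% of 2000 mg = 400 mg.
Total = 17 + 400 = 417 mg.

415 mg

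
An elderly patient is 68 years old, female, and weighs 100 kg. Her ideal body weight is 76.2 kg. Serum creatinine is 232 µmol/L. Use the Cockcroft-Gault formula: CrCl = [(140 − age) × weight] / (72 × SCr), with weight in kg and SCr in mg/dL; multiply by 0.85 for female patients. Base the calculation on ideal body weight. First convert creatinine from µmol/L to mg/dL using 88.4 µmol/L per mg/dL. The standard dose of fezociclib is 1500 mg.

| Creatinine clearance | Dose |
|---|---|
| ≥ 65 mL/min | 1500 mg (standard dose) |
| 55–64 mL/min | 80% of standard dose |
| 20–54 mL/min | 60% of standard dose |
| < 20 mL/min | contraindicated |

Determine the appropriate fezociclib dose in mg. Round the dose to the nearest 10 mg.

900 mg

SCr = 232 / 88.4 = 2.624 mg/dL
CrCl = (140 − 68) × 76.2 / (72 × 2.624) × 0.85 = 5486.4 / 188.93 × 0.85 ≈ 24.7 mL/min
CrCl ≈ 25 mL/min → bracket 20–54 mL/min.
60% of 1500 mg = 900 mg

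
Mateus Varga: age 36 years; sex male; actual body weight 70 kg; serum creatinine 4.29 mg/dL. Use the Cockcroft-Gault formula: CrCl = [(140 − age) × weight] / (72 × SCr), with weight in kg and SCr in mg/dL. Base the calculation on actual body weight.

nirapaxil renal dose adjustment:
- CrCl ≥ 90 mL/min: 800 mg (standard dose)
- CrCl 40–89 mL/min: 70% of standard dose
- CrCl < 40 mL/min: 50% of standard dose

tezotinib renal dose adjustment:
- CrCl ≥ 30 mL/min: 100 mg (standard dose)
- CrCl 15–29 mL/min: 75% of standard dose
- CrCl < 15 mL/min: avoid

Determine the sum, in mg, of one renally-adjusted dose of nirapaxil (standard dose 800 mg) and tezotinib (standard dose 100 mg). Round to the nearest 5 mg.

CrCl = (140 − 36) × 70 / (72 × 4.29) = 7280.0 / 308.88 ≈ 23.6 mL/min
CrCl ≈ 24 mL/min.
nirapaxil: < 40 mL/min → 50% of 800 mg = 400 mg.
tezotinib: 15–29 mL/min → 75% of 100 mg = 75 mg.
Total = 400 + 75 = 475 mg.

475 mg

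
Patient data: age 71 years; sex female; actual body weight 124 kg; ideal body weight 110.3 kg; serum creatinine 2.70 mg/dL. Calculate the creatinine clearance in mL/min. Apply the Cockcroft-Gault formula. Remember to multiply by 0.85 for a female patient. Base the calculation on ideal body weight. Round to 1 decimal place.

CrCl = (140 − 71) × 110.3 / (72 × 2.7) × 0.85 = 7610.7 / 194.40 × 0.85 ≈ 33.3 mL/min

33.3 mL/min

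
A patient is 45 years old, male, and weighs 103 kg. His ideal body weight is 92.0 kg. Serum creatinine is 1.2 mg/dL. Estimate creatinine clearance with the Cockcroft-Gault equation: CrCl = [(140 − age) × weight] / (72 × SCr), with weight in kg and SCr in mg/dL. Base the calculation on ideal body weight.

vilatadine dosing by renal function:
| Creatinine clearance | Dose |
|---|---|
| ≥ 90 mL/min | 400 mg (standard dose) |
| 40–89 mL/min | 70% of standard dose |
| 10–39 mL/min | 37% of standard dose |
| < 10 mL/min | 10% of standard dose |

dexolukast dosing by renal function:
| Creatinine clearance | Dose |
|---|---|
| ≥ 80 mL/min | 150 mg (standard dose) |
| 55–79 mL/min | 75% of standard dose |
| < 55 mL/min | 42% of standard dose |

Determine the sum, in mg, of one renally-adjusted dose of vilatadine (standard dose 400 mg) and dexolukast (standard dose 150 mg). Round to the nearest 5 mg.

550 mg

CrCl = (140 − 45) × 92 / (72 × 1.2) = 8740.0 / 86.40 ≈ 101.2 mL/min
CrCl ≈ 101 mL/min.
vilatadine: ≥ 90 mL/min → 100% of 400 mg = 400 mg.
dexolukast: ≥ 80 mL/min → 100% of 150 mg = 150 mg.
Total = 400 + 150 = 550 mg.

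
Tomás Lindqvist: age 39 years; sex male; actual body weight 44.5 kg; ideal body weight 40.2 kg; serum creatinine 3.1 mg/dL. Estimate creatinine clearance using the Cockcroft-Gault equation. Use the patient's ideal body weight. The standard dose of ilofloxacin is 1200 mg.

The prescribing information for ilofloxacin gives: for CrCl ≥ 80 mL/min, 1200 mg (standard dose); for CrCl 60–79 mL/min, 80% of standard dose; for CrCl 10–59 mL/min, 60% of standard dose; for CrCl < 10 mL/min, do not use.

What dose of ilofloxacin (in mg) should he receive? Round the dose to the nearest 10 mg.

720 mg

CrCl = (140 − 39) × 40.2 / (72 × 3.1) = 4060.2 / 223.20 ≈ 18.2 mL/min
CrCl ≈ 18 mL/min → bracket 10–59 mL/min.
60% of 1200 mg = 720 mg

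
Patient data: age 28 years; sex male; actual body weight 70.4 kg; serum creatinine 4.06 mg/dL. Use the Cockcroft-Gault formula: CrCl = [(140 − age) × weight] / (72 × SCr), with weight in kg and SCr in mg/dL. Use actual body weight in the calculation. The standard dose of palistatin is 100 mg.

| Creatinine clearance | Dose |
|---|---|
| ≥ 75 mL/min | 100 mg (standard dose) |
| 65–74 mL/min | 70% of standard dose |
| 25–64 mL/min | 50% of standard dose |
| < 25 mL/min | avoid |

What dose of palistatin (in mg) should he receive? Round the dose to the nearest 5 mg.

50 mg

CrCl = (140 − 28) × 70.4 / (72 × 4.06) = 7884.8 / 292.32 ≈ 27.0 mL/min
CrCl ≈ 27 mL/min → bracket 25–64 mL/min.
50% of 100 mg = 50 mg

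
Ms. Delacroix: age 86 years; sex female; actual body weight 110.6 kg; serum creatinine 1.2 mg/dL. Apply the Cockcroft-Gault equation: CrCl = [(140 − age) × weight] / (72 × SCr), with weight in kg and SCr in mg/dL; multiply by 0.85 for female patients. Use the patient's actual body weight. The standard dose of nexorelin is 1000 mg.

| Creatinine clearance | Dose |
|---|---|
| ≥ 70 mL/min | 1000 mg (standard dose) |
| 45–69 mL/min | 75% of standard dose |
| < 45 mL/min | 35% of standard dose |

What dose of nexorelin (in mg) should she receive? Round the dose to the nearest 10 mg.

750 mg

CrCl = (140 − 86) × 110.6 / (72 × 1.2) × 0.85 = 5972.4 / 86.40 × 0.85 ≈ 58.8 mL/min
CrCl ≈ 59 mL/min → bracket 45–69 mL/min.
75% of 1000 mg = 750 mg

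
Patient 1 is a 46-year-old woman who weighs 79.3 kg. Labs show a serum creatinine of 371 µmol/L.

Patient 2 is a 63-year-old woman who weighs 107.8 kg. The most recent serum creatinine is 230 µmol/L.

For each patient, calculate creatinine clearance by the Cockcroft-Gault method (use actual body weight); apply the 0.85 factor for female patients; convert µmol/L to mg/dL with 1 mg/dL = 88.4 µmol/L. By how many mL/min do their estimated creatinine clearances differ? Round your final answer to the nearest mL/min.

Patient 1: SCr = 371 / 88.4 = 4.197 mg/dL
Patient 1: CrCl = (140 − 46) × 79.3 / (72 × 4.197) × 0.85 = 7454.2 / 302.18 × 0.85 ≈ 21.0 mL/min
Patient 2: SCr = 230 / 88.4 = 2.602 mg/dL
Patient 2: CrCl = (140 − 63) × 107.8 / (72 × 2.602) × 0.85 = 8300.6 / 187.34 × 0.85 ≈ 37.7 mL/min
|21.0 − 37.7| = 16.7 mL/min

17 mL/min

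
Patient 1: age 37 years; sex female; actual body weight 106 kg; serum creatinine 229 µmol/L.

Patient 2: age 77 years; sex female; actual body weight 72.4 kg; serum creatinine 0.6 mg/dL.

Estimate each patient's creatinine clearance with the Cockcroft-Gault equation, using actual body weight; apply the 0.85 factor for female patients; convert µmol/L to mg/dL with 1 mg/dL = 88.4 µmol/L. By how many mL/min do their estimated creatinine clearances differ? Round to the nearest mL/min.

40 mL/min

Patient 1: SCr = 229 / 88.4 = 2.59 mg/dL
Patient 1: CrCl = (140 − 37) × 106 / (72 × 2.59) × 0.85 = 10918.0 / 186.48 × 0.85 ≈ 49.8 mL/min
Patient 2: CrCl = (140 − 77) × 72.4 / (72 × 0.6) × 0.85 = 4561.2 / 43.20 × 0.85 ≈ 89.7 mL/min
|49.8 − 89.7| = 39.9 mL/min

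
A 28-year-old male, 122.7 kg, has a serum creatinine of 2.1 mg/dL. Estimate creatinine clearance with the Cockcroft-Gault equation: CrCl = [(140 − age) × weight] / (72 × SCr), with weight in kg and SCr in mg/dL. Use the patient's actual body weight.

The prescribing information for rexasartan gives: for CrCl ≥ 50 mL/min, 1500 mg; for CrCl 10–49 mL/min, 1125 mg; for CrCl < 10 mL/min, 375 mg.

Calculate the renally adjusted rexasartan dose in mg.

CrCl = (140 − 28) × 122.7 / (72 × 2.1) = 13742.4 / 151.20 ≈ 90.9 mL/min
CrCl ≈ 91 mL/min → bracket ≥ 50 mL/min.
Dose for this bracket: 1500 mg.

1500 mg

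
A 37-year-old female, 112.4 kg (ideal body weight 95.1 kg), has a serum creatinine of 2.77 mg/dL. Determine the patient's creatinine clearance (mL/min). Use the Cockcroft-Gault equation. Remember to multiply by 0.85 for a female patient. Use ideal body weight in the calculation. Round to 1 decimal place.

CrCl = (140 − 37) × 95.1 / (72 × 2.77) × 0.85 = 9795.3 / 199.44 × 0.85 ≈ 41.7 mL/min

41.7 mL/min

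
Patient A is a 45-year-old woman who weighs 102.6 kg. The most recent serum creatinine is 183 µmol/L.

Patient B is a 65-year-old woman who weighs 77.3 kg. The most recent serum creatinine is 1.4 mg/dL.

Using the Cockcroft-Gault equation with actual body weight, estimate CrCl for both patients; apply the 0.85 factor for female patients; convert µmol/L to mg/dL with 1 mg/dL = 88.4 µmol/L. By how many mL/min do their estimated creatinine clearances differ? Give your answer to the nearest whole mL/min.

Patient A: SCr = 183 / 88.4 = 2.07 mg/dL
Patient A: CrCl = (140 − 45) × 102.6 / (72 × 2.07) × 0.85 = 9747.0 / 149.04 × 0.85 ≈ 55.6 mL/min
Patient B: CrCl = (140 − 65) × 77.3 / (72 × 1.4) × 0.85 = 5797.5 / 100.80 × 0.85 ≈ 48.9 mL/min
|55.6 − 48.9| = 6.7 mL/min

7 mL/min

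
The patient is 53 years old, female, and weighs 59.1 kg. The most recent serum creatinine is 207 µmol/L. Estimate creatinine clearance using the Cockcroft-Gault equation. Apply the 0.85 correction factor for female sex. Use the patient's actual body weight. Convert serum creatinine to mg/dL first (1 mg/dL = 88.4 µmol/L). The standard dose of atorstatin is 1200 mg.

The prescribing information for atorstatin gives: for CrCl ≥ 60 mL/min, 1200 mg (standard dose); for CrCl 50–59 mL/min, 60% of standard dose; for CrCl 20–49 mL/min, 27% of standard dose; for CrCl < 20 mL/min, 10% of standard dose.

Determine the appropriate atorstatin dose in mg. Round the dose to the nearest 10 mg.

320 mg

SCr = 207 / 88.4 = 2.342 mg/dL
CrCl = (140 − 53) × 59.1 / (72 × 2.342) × 0.85 = 5141.7 / 168.62 × 0.85 ≈ 25.9 mL/min
CrCl ≈ 26 mL/min → bracket 20–49 mL/min.
27% of 1200 mg = 324 mg → 320 mg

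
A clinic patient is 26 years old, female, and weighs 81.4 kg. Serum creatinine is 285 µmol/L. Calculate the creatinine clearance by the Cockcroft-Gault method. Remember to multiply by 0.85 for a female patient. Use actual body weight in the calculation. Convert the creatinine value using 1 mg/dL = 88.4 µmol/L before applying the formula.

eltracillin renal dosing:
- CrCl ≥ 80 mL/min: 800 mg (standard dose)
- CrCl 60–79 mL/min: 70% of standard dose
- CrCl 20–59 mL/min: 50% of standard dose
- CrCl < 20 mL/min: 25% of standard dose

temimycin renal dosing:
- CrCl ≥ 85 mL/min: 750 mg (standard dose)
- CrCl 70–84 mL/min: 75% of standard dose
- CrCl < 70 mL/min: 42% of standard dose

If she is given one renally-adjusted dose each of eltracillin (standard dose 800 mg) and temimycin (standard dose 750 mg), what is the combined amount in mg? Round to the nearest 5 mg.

SCr = 285 / 88.4 = 3.224 mg/dL
CrCl = (140 − 26) × 81.4 / (72 × 3.224) × 0.85 = 9279.6 / 232.13 × 0.85 ≈ 34.0 mL/min
CrCl ≈ 34 mL/min.
eltracillin: 20–59 mL/min → 50% of 800 mg = 400 mg.
temimycin: < 70 mL/min → 42% of 750 mg = 315 mg.
Total = 400 + 315 = 715 mg.

715 mg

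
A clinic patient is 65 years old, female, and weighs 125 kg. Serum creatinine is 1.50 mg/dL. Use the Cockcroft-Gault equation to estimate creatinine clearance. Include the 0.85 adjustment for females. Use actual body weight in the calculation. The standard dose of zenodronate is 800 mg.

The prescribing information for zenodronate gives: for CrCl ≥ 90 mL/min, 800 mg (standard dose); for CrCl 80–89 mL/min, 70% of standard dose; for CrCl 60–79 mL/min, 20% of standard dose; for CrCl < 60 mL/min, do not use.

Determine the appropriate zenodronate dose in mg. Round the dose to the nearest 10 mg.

160 mg

CrCl = (140 − 65) × 125 / (72 × 1.5) × 0.85 = 9375.0 / 108.00 × 0.85 ≈ 73.8 mL/min
CrCl ≈ 74 mL/min → bracket 60–79 mL/min.
20% of 800 mg = 160 mg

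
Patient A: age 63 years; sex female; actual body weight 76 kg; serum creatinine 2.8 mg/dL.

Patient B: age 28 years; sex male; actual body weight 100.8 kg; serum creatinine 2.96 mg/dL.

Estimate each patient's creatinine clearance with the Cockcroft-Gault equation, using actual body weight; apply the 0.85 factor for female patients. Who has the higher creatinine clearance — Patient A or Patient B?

Patient B

Patient A: CrCl = (140 − 63) × 76 / (72 × 2.8) × 0.85 = 5852.0 / 201.60 × 0.85 ≈ 24.7 mL/min
Patient B: CrCl = (140 − 28) × 100.8 / (72 × 2.96) = 11289.6 / 213.12 ≈ 53.0 mL/min
24.7 vs 53.0 mL/min → Patient B is higher.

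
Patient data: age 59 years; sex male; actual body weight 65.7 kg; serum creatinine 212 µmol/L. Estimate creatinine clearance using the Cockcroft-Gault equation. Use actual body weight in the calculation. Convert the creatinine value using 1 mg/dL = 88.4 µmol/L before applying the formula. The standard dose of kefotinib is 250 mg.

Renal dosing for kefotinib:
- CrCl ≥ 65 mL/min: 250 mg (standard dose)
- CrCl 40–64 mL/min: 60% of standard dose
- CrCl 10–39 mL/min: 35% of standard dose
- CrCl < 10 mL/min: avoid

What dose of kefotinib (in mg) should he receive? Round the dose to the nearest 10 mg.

90 mg

SCr = 212 / 88.4 = 2.398 mg/dL
CrCl = (140 − 59) × 65.7 / (72 × 2.398) = 5321.7 / 172.66 ≈ 30.8 mL/min
CrCl ≈ 31 mL/min → bracket 10–39 mL/min.
35% of 250 mg = 87.5 mg → 90 mg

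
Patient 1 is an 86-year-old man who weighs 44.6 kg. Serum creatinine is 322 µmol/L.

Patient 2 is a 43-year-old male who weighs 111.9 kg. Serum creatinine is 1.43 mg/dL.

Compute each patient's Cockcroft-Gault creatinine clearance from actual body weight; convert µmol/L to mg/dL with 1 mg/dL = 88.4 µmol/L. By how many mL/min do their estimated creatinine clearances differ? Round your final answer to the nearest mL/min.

96 mL/min

Patient 1: SCr = 322 / 88.4 = 3.643 mg/dL
Patient 1: CrCl = (140 − 86) × 44.6 / (72 × 3.643) = 2408.4 / 262.30 ≈ 9.2 mL/min
Patient 2: CrCl = (140 − 43) × 111.9 / (72 × 1.43) = 10854.3 / 102.96 ≈ 105.4 mL/min
|9.2 − 105.4| = 96.2 mL/min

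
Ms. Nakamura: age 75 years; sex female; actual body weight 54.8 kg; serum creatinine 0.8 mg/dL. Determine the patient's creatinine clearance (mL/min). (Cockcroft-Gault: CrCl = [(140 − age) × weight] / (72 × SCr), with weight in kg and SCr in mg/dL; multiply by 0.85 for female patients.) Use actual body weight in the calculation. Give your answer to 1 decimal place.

CrCl = (140 − 75) × 54.8 / (72 × 0.8) × 0.85 = 3562.0 / 57.60 × 0.85 ≈ 52.6 mL/min

52.6 mL/min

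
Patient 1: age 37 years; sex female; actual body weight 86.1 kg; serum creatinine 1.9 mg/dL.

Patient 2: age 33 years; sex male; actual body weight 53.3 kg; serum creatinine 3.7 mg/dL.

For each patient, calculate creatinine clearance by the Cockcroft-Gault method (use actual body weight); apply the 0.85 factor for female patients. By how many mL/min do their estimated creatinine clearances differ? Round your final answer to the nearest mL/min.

Patient 1: CrCl = (140 − 37) × 86.1 / (72 × 1.9) × 0.85 = 8868.3 / 136.80 × 0.85 ≈ 55.1 mL/min
Patient 2: CrCl = (140 − 33) × 53.3 / (72 × 3.7) = 5703.1 / 266.40 ≈ 21.4 mL/min
|55.1 − 21.4| = 33.7 mL/min

34 mL/min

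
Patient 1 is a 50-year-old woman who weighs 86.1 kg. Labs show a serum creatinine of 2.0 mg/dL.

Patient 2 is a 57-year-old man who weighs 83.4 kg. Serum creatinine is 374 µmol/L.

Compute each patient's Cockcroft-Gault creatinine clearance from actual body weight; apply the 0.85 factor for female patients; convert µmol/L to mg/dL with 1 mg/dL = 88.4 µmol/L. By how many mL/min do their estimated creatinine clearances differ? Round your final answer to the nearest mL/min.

Patient 1: CrCl = (140 − 50) × 86.1 / (72 × 2) × 0.85 = 7749.0 / 144.00 × 0.85 ≈ 45.7 mL/min
Patient 2: SCr = 374 / 88.4 = 4.231 mg/dL
Patient 2: CrCl = (140 − 57) × 83.4 / (72 × 4.231) = 6922.2 / 304.63 ≈ 22.7 mL/min
|45.7 − 22.7| = 23.0 mL/min

23 mL/min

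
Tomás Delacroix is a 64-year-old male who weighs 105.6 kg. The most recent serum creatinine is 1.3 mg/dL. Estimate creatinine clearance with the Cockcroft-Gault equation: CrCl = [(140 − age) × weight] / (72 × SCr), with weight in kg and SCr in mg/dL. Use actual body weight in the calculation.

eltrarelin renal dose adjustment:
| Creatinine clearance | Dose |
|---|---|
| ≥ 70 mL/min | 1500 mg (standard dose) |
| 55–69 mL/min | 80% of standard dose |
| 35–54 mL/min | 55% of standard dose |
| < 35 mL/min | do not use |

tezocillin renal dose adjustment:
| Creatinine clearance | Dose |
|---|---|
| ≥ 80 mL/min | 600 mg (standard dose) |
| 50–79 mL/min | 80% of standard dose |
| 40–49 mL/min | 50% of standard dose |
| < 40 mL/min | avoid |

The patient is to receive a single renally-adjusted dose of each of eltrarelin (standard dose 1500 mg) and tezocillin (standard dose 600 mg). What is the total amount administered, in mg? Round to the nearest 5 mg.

2100 mg

CrCl = (140 − 64) × 105.6 / (72 × 1.3) = 8025.6 / 93.60 ≈ 85.7 mL/min
CrCl ≈ 86 mL/min.
eltrarelin: ≥ 70 mL/min → 100% of 1500 mg = 1500 mg.
tezocillin: ≥ 80 mL/min → 100% of 600 mg = 600 mg.
Total = 1500 + 600 = 2100 mg.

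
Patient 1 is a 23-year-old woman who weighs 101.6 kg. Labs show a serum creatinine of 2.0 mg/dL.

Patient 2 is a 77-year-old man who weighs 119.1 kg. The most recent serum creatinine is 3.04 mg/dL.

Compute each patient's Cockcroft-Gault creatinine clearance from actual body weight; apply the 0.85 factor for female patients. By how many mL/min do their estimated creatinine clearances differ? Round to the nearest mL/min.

Patient 1: CrCl = (140 − 23) × 101.6 / (72 × 2) × 0.85 = 11887.2 / 144.00 × 0.85 ≈ 70.2 mL/min
Patient 2: CrCl = (140 − 77) × 119.1 / (72 × 3.04) = 7503.3 / 218.88 ≈ 34.3 mL/min
|70.2 − 34.3| = 35.9 mL/min

36 mL/min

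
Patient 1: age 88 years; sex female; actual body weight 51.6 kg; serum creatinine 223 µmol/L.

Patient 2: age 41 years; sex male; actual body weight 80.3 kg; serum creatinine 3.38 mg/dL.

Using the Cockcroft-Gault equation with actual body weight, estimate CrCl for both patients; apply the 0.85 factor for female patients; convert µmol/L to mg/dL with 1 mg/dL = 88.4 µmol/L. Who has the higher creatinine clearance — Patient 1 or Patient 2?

Patient 1: SCr = 223 / 88.4 = 2.523 mg/dL
Patient 1: CrCl = (140 − 88) × 51.6 / (72 × 2.523) × 0.85 = 2683.2 / 181.66 × 0.85 ≈ 12.6 mL/min
Patient 2: CrCl = (140 − 41) × 80.3 / (72 × 3.38) = 7949.7 / 243.36 ≈ 32.7 mL/min
12.6 vs 32.7 mL/min → Patient 2 is higher.

Patient 2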